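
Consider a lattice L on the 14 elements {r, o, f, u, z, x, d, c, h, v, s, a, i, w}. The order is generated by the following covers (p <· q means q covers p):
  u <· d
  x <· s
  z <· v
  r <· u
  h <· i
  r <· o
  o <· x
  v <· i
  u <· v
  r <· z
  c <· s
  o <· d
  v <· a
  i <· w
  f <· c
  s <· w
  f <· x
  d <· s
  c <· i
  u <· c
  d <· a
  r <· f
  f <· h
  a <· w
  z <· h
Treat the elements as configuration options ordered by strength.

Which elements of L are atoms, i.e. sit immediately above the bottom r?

The atoms are exactly the elements that cover r: f, o, u, z.

f, o, u, z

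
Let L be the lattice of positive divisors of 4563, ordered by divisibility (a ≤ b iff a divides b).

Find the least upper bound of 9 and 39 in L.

Common upper bounds of {9, 39}: 117, 1521, 351, 4563.
The least among these is 117.

117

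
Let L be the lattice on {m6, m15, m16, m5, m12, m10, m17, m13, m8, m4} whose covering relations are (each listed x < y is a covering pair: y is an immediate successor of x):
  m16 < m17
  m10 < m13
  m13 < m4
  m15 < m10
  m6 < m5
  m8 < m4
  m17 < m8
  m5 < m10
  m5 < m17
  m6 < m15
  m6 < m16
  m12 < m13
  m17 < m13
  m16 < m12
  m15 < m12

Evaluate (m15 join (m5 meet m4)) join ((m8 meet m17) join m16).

m13

m5 ∧ m4 = m5
m15 ∨ m5 = m10
m8 ∧ m17 = m17
m17 ∨ m16 = m17
m10 ∨ m17 = m13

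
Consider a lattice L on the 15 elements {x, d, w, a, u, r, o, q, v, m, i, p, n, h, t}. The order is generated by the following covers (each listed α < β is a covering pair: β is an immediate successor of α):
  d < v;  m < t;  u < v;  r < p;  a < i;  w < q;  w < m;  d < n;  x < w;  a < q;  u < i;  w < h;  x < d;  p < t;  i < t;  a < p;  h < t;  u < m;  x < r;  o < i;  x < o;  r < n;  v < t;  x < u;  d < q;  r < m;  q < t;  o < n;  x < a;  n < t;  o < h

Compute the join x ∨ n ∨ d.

n

Common upper bounds of {x, n, d}: n, t.
The least among these is n.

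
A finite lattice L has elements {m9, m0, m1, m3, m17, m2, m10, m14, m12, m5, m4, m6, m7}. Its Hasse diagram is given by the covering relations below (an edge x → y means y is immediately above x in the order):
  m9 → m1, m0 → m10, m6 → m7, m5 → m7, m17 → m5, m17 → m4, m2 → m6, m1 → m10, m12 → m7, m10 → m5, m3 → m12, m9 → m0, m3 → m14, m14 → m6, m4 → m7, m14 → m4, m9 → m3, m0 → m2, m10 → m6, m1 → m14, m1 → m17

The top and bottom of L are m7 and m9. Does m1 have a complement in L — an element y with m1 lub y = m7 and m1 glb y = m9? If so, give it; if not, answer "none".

m12

Need y with m1 ∨ y = m7 and m1 ∧ y = m9.
Checking each element gives: m12.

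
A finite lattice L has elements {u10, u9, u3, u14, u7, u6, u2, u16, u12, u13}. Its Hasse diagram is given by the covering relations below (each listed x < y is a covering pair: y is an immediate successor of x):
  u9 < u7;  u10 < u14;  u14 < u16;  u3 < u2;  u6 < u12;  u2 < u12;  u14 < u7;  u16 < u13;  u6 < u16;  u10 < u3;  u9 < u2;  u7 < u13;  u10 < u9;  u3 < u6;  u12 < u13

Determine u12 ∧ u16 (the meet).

Common lower bounds of {u12, u16}: u10, u3, u6.
The greatest among these is u6.

u6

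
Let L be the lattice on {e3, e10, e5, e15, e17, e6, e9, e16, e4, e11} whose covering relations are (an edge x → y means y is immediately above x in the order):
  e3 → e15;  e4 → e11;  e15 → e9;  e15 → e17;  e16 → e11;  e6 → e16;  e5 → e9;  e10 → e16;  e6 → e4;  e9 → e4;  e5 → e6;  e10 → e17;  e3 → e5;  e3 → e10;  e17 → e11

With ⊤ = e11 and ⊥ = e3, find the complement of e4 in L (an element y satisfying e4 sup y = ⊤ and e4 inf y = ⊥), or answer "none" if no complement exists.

e10

Need y with e4 ∨ y = e11 and e4 ∧ y = e3.
Checking each element gives: e10.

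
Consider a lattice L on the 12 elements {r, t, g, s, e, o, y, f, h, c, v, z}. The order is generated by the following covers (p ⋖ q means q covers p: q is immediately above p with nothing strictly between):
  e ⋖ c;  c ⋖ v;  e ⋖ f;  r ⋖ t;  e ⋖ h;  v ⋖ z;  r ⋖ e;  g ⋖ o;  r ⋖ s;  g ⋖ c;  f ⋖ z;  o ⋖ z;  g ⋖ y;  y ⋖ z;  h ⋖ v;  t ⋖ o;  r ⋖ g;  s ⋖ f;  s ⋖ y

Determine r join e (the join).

Common upper bounds of {r, e}: c, e, f, h, v, z.
The least among these is e.

e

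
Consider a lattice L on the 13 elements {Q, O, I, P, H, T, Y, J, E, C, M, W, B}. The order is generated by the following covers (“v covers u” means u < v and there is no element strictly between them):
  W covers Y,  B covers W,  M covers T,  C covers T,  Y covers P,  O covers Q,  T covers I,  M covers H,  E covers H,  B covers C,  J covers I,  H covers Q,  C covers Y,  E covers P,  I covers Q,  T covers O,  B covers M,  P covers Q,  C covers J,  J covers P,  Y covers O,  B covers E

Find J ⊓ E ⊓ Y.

P

Common lower bounds of {J, E, Y}: P, Q.
The greatest among these is P.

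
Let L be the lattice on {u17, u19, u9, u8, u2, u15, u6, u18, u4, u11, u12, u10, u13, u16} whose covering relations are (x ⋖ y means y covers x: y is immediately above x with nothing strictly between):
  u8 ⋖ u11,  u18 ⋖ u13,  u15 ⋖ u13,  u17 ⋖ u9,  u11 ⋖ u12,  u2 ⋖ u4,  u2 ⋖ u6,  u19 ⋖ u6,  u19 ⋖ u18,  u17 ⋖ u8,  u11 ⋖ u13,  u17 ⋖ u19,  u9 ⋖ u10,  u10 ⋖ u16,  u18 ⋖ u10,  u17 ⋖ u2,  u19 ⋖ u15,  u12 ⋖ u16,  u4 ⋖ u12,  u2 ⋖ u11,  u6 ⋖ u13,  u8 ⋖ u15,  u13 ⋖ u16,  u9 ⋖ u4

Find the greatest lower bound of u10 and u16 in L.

u10

Common lower bounds of {u10, u16}: u10, u17, u18, u19, u9.
The greatest among these is u10.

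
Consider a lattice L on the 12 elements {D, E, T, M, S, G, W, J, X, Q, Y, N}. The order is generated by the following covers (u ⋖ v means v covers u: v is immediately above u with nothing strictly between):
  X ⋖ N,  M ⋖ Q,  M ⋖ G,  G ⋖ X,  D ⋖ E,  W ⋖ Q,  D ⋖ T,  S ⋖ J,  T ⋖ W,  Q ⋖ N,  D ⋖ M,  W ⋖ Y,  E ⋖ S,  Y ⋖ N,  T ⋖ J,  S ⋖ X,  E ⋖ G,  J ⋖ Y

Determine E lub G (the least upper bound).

Common upper bounds of {E, G}: G, N, X.
The least among these is G.

G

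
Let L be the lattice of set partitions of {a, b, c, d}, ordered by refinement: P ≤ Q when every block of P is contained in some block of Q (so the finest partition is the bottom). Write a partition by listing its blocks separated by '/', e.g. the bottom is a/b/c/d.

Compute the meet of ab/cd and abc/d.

Common lower bounds of {ab/cd, abc/d}: a/b/c/d, ab/c/d.
The greatest among these is ab/c/d.

ab/c/d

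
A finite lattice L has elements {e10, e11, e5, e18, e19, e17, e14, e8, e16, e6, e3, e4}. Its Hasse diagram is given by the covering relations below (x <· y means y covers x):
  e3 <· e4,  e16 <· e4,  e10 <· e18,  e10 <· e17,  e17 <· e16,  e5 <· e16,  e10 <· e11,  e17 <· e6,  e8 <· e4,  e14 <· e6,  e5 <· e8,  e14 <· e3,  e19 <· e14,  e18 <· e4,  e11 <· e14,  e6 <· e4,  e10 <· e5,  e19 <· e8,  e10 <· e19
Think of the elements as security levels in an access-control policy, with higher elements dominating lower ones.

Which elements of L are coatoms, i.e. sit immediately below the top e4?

e16, e18, e3, e6, e8

The coatoms are exactly the elements covered by e4: e16, e18, e3, e6, e8.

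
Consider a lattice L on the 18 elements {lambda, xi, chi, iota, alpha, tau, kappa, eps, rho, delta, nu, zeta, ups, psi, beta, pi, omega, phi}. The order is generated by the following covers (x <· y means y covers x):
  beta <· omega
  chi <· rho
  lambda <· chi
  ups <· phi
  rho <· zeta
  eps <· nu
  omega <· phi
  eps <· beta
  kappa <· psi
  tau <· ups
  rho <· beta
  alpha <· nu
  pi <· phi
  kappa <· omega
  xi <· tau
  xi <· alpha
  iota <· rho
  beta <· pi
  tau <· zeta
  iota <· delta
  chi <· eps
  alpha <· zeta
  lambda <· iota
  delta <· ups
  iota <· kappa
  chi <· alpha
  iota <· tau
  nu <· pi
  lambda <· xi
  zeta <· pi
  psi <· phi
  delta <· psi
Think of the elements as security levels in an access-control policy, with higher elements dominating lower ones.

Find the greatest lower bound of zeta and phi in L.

zeta

Common lower bounds of {zeta, phi}: alpha, chi, iota, lambda, rho, tau, xi, zeta.
The greatest among these is zeta.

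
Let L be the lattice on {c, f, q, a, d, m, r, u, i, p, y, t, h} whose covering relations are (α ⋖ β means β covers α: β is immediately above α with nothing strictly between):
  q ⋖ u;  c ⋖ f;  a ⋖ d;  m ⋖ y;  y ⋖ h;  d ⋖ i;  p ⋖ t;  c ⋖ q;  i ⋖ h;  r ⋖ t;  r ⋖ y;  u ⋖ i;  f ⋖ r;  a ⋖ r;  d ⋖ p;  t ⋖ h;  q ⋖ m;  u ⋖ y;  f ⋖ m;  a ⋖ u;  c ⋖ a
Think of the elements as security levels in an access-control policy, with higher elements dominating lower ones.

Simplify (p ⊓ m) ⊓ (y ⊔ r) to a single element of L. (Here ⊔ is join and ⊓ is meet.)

p ∧ m = c
y ∨ r = y
c ∧ y = c

c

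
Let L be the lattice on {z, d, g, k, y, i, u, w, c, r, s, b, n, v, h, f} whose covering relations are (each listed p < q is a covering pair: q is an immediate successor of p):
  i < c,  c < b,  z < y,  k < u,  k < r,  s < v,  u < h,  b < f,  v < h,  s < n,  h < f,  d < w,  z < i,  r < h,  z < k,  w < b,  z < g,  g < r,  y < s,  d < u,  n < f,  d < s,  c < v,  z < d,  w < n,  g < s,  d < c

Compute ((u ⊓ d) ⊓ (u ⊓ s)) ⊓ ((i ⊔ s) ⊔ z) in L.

d

u ∧ d = d
u ∧ s = d
d ∧ d = d
i ∨ s = v
v ∨ z = v
d ∧ v = d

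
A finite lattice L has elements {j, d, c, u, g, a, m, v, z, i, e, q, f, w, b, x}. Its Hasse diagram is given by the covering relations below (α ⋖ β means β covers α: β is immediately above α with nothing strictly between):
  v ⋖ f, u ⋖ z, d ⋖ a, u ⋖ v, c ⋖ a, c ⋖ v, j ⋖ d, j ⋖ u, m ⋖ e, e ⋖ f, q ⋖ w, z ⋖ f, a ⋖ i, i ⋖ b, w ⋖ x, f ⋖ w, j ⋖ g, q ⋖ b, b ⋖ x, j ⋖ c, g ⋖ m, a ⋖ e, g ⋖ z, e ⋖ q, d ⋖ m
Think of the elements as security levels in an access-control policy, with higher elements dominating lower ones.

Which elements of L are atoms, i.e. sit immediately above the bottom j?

The atoms are exactly the elements that cover j: c, d, g, u.

c, d, g, u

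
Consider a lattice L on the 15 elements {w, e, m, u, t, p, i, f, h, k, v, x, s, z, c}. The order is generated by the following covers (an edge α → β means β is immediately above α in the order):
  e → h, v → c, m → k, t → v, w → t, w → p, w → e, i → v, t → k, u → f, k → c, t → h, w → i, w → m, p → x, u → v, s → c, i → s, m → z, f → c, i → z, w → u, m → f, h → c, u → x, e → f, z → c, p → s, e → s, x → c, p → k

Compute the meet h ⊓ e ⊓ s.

Common lower bounds of {h, e, s}: e, w.
The greatest among these is e.

e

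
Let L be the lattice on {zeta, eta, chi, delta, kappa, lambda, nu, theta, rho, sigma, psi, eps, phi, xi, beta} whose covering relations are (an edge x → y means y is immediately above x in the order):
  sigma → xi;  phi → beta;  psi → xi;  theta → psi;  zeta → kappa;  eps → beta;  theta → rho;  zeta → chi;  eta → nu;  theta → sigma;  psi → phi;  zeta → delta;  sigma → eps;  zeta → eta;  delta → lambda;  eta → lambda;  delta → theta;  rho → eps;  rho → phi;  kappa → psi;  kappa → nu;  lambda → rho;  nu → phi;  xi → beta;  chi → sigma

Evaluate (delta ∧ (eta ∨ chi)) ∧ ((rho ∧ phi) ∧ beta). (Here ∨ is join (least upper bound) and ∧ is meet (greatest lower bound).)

delta

eta ∨ chi = eps
delta ∧ eps = delta
rho ∧ phi = rho
rho ∧ beta = rho
delta ∧ rho = delta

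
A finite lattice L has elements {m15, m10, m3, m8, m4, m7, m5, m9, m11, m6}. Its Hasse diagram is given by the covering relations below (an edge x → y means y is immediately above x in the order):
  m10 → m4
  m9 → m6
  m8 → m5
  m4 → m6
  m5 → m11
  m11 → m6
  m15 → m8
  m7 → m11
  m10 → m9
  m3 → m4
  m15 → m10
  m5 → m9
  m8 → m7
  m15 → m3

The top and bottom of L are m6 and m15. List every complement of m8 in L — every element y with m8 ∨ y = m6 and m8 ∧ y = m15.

m3, m4

Need y with m8 ∨ y = m6 and m8 ∧ y = m15.
Checking each element gives: m3, m4.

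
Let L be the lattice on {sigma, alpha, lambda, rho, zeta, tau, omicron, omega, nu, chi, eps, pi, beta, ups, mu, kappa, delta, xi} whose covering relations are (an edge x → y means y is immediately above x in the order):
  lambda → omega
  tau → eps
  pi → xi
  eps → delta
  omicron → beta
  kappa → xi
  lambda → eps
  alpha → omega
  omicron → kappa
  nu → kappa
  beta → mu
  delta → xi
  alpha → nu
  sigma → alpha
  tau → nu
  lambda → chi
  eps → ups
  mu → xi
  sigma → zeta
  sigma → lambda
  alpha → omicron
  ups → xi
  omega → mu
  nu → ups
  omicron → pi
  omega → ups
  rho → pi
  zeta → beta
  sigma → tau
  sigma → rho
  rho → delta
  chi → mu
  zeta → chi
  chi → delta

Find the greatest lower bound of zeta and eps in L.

sigma

Common lower bounds of {zeta, eps}: sigma.
The greatest among these is sigma.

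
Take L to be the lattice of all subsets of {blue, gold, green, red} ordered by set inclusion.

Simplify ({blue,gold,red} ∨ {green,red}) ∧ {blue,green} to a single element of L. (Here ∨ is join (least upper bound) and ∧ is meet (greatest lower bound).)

{blue,gold,red} ∨ {green,red} = {blue,gold,green,red}
{blue,gold,green,red} ∧ {blue,green} = {blue,green}

{blue,green}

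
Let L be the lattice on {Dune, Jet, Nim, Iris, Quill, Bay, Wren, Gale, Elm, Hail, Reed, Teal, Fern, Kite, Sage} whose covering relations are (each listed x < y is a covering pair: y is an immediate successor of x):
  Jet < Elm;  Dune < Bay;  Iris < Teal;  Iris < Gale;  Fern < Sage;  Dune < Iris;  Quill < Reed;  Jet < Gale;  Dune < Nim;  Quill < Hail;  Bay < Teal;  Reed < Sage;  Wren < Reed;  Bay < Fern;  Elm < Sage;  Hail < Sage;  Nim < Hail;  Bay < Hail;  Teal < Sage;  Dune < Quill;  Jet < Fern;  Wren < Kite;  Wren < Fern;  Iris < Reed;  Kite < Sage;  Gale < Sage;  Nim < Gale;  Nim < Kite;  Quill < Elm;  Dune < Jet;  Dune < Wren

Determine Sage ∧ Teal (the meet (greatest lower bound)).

Teal

Common lower bounds of {Sage, Teal}: Bay, Dune, Iris, Teal.
The greatest among these is Teal.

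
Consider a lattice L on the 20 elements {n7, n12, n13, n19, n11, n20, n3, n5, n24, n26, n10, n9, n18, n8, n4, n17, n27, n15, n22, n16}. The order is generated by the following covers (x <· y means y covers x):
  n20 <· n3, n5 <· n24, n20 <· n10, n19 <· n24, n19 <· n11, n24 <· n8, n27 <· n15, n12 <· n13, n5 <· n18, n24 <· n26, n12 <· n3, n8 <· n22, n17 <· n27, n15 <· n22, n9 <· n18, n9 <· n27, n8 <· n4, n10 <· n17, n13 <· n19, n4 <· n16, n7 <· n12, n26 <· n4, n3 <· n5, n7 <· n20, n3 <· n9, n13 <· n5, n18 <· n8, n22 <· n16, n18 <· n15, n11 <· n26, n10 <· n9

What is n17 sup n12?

Common upper bounds of {n17, n12}: n15, n16, n22, n27.
The least among these is n27.

n27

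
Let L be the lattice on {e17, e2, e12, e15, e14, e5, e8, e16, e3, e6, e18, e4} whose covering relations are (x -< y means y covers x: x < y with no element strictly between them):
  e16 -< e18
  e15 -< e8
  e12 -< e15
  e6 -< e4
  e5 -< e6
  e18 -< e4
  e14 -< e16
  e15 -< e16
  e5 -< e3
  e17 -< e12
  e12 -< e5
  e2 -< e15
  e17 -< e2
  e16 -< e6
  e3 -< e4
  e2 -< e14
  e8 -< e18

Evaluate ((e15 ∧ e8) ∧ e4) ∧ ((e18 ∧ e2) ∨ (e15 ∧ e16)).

e15

e15 ∧ e8 = e15
e15 ∧ e4 = e15
e18 ∧ e2 = e2
e15 ∧ e16 = e15
e2 ∨ e15 = e15
e15 ∧ e15 = e15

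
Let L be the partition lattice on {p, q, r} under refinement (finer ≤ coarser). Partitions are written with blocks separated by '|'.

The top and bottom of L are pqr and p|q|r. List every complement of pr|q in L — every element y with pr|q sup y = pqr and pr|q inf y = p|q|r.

Need y with pr|q ∨ y = pqr and pr|q ∧ y = p|q|r.
Checking each element gives: pq|r, p|qr.

pq|r, p|qr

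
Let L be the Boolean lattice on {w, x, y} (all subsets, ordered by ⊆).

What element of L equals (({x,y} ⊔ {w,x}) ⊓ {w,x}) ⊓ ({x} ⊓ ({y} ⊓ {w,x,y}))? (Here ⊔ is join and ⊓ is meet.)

{}

{x,y} ∨ {w,x} = {w,x,y}
{w,x,y} ∧ {w,x} = {w,x}
{y} ∧ {w,x,y} = {y}
{x} ∧ {y} = {}
{w,x} ∧ {} = {}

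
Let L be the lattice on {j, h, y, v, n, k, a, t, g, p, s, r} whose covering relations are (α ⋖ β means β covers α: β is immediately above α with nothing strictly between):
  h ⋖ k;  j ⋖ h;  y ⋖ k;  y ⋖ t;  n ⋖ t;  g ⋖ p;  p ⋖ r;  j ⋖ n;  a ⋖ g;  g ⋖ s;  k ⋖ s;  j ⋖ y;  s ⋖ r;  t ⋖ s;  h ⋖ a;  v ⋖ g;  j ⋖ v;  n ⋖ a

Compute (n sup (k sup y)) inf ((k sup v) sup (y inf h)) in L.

k ∨ y = k
n ∨ k = s
k ∨ v = s
y ∧ h = j
s ∨ j = s
s ∧ s = s

s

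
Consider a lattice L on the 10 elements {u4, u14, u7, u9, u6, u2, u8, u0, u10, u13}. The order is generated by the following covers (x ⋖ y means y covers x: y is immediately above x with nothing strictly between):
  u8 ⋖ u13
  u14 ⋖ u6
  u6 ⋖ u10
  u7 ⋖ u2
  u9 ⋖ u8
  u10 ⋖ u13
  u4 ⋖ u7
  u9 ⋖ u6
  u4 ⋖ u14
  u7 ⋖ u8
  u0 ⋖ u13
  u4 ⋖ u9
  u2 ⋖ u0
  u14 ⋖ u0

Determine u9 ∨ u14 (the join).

Common upper bounds of {u9, u14}: u10, u13, u6.
The least among these is u6.

u6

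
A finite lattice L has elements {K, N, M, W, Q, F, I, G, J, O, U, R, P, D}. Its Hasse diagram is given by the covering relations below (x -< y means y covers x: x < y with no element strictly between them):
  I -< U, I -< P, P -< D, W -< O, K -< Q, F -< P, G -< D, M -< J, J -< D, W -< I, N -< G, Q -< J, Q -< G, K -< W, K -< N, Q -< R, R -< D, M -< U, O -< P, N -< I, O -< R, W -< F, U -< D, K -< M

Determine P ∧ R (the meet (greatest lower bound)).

O

Common lower bounds of {P, R}: K, O, W.
The greatest among these is O.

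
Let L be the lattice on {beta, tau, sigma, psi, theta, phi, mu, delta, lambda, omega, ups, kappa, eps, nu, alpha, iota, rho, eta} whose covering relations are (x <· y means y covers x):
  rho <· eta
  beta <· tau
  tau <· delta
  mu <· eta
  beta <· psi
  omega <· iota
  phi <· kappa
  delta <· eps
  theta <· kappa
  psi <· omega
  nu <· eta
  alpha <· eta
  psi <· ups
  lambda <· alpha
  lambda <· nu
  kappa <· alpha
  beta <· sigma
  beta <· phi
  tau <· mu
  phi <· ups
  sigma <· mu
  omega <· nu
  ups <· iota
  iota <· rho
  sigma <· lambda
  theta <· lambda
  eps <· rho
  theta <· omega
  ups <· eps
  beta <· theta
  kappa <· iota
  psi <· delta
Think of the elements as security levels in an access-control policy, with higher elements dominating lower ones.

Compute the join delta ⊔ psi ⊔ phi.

eps

Common upper bounds of {delta, psi, phi}: eps, eta, rho.
The least among these is eps.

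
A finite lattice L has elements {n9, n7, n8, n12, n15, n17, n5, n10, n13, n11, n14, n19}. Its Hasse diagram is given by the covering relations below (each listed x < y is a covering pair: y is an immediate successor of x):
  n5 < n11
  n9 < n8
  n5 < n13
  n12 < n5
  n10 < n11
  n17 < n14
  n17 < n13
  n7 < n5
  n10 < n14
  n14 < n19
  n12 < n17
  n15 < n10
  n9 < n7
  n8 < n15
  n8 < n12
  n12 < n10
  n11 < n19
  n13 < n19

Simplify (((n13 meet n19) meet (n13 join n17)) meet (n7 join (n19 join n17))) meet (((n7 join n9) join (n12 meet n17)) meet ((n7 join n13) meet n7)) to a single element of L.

n7

n13 ∧ n19 = n13
n13 ∨ n17 = n13
n13 ∧ n13 = n13
n19 ∨ n17 = n19
n7 ∨ n19 = n19
n13 ∧ n19 = n13
n7 ∨ n9 = n7
n12 ∧ n17 = n12
n7 ∨ n12 = n5
n7 ∨ n13 = n13
n13 ∧ n7 = n7
n5 ∧ n7 = n7
n13 ∧ n7 = n7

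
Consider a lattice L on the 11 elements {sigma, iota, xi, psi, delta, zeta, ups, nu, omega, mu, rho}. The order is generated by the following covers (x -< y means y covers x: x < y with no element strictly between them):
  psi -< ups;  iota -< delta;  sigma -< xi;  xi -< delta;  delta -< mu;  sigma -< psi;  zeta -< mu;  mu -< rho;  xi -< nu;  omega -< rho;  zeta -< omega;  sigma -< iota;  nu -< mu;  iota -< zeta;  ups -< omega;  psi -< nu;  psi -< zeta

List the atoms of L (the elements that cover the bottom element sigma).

The atoms are exactly the elements that cover sigma: iota, psi, xi.

iota, psi, xi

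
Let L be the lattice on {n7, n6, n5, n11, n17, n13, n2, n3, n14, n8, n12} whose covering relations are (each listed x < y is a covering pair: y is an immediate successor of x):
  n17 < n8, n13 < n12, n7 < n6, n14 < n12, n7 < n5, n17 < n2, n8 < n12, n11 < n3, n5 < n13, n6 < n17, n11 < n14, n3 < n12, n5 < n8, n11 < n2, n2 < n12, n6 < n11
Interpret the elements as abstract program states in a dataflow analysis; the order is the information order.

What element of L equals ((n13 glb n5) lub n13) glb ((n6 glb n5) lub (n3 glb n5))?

n7

n13 ∧ n5 = n5
n5 ∨ n13 = n13
n6 ∧ n5 = n7
n3 ∧ n5 = n7
n7 ∨ n7 = n7
n13 ∧ n7 = n7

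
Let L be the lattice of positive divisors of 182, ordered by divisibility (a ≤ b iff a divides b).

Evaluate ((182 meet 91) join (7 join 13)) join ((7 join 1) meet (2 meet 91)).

91

182 ∧ 91 = 91
7 ∨ 13 = 91
91 ∨ 91 = 91
7 ∨ 1 = 7
2 ∧ 91 = 1
7 ∧ 1 = 1
91 ∨ 1 = 91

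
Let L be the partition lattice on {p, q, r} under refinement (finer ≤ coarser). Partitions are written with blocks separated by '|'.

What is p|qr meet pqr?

p|qr

The meet (common refinement) of p|qr and pqr intersects blocks pairwise, giving p|qr.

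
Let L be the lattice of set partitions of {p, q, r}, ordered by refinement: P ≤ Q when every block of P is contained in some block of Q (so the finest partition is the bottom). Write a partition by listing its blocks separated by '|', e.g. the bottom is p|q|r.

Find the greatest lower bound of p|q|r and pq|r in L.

The meet (common refinement) of p|q|r and pq|r intersects blocks pairwise, giving p|q|r.

p|q|r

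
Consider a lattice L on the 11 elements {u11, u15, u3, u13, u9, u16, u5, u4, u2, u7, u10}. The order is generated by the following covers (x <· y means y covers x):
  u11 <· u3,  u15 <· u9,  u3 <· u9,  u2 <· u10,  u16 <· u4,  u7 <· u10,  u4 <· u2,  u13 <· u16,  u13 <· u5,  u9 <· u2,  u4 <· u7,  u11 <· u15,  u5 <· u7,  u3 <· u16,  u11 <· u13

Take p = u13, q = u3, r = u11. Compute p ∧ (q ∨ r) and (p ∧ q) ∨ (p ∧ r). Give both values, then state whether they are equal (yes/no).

q ∨ r = u3, so p ∧ (q ∨ r) = u13 ∧ u3 = u11.
p ∧ q = u11 and p ∧ r = u11, so (p ∧ q) ∨ (p ∧ r) = u11 ∨ u11 = u11.
Equal: yes.

u11; u11; yes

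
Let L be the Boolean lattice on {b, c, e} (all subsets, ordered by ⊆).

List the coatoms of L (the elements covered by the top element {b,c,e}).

{b,c}, {b,e}, {c,e}

The coatoms are exactly the elements covered by {b,c,e}: {b,c}, {b,e}, {c,e}.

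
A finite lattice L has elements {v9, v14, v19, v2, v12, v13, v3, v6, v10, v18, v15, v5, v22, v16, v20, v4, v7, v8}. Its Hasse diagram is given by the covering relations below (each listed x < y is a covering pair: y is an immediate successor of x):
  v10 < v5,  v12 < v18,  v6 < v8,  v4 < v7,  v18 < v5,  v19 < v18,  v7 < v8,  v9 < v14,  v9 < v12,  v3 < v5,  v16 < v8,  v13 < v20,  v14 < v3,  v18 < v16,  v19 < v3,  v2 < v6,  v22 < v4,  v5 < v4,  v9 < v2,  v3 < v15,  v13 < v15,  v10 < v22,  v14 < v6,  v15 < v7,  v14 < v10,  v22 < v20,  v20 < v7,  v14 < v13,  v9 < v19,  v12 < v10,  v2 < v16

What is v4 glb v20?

Common lower bounds of {v4, v20}: v10, v12, v14, v22, v9.
The greatest among these is v22.

v22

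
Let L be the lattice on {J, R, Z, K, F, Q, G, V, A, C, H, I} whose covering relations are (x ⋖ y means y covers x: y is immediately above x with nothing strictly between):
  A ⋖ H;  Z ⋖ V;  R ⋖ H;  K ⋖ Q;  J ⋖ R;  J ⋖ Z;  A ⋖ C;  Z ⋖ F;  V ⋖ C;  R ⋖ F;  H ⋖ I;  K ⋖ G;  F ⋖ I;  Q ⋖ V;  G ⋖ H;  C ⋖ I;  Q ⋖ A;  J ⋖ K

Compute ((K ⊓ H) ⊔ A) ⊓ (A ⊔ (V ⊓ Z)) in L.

A

K ∧ H = K
K ∨ A = A
V ∧ Z = Z
A ∨ Z = C
A ∧ C = A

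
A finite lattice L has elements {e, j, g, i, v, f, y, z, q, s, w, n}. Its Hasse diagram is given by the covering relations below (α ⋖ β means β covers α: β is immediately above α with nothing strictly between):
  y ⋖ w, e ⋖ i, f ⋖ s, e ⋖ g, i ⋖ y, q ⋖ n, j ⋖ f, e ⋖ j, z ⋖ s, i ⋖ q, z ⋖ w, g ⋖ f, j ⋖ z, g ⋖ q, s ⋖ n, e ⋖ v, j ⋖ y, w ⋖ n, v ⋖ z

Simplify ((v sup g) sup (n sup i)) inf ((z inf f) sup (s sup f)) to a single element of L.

v ∨ g = s
n ∨ i = n
s ∨ n = n
z ∧ f = j
s ∨ f = s
j ∨ s = s
n ∧ s = s

s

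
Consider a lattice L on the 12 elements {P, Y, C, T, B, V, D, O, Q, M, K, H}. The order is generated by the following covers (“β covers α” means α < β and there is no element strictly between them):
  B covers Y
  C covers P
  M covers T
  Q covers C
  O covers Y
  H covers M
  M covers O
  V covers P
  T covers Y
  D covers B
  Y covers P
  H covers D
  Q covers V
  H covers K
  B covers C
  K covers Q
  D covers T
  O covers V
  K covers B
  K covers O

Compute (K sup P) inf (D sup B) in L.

K ∨ P = K
D ∨ B = D
K ∧ D = B

B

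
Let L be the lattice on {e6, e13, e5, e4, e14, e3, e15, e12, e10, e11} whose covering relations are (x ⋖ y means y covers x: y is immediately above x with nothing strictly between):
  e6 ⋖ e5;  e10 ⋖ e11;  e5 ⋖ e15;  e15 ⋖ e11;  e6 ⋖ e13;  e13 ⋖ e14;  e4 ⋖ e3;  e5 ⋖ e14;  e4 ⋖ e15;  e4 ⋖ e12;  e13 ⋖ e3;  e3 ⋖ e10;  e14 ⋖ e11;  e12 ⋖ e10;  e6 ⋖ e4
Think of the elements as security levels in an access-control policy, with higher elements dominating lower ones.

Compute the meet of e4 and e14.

Common lower bounds of {e4, e14}: e6.
The greatest among these is e6.

e6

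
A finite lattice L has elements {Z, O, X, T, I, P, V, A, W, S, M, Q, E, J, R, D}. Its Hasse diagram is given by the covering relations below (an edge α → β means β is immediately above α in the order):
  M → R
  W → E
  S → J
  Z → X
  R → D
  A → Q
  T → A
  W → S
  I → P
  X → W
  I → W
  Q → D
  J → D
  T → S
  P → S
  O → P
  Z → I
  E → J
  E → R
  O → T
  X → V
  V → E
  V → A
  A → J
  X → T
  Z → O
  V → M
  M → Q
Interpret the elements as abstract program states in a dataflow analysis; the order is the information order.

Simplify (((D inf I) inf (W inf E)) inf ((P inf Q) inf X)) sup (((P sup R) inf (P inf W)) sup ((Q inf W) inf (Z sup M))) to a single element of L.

W

D ∧ I = I
W ∧ E = W
I ∧ W = I
P ∧ Q = O
O ∧ X = Z
I ∧ Z = Z
P ∨ R = D
P ∧ W = I
D ∧ I = I
Q ∧ W = X
Z ∨ M = M
X ∧ M = X
I ∨ X = W
Z ∨ W = W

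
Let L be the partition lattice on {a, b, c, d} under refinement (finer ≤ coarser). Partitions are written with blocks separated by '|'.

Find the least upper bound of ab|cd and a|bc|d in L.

abcd

The join of ab|cd and a|bc|d merges any blocks that overlap across the partitions, giving abcd.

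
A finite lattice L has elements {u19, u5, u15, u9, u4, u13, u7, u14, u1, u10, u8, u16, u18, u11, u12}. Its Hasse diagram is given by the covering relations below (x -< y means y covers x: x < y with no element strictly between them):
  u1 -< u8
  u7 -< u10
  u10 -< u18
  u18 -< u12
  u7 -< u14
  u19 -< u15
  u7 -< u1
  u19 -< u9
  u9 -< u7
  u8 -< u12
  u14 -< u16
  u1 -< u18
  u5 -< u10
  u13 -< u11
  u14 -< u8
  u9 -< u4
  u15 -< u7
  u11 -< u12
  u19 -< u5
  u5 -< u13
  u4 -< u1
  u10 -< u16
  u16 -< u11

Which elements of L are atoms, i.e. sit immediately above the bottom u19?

The atoms are exactly the elements that cover u19: u15, u5, u9.

u15, u5, u9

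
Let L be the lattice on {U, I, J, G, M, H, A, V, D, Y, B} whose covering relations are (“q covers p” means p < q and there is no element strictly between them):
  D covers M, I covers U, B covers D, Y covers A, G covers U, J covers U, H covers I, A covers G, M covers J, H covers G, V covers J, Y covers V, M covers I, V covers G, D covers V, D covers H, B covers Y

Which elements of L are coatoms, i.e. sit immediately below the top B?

D, Y

The coatoms are exactly the elements covered by B: D, Y.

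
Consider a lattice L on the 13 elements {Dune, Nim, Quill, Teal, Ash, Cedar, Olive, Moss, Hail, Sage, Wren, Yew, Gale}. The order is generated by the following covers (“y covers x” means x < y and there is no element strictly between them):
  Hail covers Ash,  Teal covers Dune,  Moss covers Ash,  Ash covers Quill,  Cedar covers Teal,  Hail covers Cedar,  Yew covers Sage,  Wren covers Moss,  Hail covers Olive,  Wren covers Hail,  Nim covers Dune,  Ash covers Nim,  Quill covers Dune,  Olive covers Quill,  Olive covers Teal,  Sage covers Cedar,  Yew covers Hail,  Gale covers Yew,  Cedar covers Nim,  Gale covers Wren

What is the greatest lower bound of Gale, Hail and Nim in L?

Common lower bounds of {Gale, Hail, Nim}: Dune, Nim.
The greatest among these is Nim.

Nim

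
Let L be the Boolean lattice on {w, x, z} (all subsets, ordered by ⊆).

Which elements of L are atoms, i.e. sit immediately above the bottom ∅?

The atoms are exactly the elements that cover ∅: {w}, {x}, {z}.

{w}, {x}, {z}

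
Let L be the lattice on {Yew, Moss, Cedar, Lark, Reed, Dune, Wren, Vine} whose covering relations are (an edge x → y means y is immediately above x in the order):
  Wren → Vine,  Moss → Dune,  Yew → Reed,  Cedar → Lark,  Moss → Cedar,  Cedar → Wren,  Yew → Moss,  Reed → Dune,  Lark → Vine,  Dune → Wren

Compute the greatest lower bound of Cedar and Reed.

Yew

Common lower bounds of {Cedar, Reed}: Yew.
The greatest among these is Yew.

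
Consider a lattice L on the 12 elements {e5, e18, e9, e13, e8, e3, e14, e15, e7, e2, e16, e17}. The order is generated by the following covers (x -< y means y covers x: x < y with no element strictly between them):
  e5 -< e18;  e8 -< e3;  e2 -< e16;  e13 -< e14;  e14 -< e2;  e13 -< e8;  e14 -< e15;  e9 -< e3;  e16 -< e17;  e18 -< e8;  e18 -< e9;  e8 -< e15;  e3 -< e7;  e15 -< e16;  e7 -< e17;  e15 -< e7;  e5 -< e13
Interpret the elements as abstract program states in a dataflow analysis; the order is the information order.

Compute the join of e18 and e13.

e8

Common upper bounds of {e18, e13}: e15, e16, e17, e3, e7, e8.
The least among these is e8.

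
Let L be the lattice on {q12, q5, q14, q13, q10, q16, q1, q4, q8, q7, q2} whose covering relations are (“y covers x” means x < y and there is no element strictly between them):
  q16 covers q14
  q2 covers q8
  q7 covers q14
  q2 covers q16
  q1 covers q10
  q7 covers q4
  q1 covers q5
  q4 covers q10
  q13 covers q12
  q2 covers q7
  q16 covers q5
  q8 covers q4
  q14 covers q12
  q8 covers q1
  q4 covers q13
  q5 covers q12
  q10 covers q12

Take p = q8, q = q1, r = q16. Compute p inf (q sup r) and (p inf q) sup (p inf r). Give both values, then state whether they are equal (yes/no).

q8; q1; no

q sup r = q2, so p inf (q sup r) = q8 inf q2 = q8.
p inf q = q1 and p inf r = q5, so (p inf q) sup (p inf r) = q1 sup q5 = q1.
Equal: no.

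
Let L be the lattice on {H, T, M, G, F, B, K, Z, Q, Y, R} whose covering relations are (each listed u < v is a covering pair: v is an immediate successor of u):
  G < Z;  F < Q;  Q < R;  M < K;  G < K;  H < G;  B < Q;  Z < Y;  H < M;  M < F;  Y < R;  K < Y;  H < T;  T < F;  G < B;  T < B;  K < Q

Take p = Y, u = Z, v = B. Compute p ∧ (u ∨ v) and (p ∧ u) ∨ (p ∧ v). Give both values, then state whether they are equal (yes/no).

u ∨ v = R, so p ∧ (u ∨ v) = Y ∧ R = Y.
p ∧ u = Z and p ∧ v = G, so (p ∧ u) ∨ (p ∧ v) = Z ∨ G = Z.
Equal: no.

Y; Z; no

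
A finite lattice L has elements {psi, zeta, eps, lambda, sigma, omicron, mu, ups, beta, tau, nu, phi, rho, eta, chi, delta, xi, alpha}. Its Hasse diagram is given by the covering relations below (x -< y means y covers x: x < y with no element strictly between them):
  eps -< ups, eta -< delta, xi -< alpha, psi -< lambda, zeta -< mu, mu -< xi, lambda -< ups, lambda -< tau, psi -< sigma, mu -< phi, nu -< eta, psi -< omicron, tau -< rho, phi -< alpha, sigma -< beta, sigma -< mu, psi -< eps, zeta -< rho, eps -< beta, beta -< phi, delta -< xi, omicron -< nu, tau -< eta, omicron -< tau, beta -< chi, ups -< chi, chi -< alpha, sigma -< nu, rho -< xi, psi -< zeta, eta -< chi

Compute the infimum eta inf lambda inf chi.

lambda

Common lower bounds of {eta, lambda, chi}: lambda, psi.
The greatest among these is lambda.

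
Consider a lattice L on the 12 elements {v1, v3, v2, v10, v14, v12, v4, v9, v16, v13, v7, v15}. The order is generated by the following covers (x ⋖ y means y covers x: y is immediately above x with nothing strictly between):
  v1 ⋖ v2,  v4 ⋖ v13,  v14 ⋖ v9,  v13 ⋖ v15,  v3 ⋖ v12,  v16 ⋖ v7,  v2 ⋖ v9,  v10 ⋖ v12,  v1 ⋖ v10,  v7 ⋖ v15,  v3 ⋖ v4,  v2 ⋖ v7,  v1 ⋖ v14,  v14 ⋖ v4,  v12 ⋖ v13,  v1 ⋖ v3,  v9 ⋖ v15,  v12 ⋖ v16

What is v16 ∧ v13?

v12

Common lower bounds of {v16, v13}: v1, v10, v12, v3.
The greatest among these is v12.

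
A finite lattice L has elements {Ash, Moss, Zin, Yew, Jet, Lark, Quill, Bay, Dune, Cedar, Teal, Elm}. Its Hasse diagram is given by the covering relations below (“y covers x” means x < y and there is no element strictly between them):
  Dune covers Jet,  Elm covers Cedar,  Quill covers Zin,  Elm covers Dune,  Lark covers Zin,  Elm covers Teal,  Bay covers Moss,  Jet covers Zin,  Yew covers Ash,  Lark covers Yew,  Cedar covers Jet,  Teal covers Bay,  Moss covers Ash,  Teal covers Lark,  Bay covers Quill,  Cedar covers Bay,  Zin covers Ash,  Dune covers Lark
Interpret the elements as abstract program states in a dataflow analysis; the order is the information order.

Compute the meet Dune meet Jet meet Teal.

Common lower bounds of {Dune, Jet, Teal}: Ash, Zin.
The greatest among these is Zin.

Zin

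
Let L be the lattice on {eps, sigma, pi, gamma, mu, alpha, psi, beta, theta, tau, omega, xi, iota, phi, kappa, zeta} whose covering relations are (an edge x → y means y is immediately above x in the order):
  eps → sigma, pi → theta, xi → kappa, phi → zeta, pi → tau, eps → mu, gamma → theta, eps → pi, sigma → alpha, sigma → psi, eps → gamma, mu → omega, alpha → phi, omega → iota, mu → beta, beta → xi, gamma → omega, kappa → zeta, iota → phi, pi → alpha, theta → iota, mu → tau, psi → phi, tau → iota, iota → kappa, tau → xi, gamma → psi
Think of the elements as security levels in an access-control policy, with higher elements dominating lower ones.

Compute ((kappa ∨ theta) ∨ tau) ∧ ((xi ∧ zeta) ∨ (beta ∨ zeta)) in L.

kappa

kappa ∨ theta = kappa
kappa ∨ tau = kappa
xi ∧ zeta = xi
beta ∨ zeta = zeta
xi ∨ zeta = zeta
kappa ∧ zeta = kappa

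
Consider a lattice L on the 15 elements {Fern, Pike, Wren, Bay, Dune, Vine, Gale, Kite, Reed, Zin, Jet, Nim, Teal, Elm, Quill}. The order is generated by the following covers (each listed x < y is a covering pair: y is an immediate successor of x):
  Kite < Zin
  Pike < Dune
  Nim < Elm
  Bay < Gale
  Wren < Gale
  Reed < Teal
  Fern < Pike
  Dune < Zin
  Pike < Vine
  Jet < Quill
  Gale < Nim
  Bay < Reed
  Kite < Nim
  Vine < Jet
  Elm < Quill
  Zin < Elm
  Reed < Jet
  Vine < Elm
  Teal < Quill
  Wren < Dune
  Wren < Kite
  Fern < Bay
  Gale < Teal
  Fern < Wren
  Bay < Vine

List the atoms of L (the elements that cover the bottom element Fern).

Bay, Pike, Wren

The atoms are exactly the elements that cover Fern: Bay, Pike, Wren.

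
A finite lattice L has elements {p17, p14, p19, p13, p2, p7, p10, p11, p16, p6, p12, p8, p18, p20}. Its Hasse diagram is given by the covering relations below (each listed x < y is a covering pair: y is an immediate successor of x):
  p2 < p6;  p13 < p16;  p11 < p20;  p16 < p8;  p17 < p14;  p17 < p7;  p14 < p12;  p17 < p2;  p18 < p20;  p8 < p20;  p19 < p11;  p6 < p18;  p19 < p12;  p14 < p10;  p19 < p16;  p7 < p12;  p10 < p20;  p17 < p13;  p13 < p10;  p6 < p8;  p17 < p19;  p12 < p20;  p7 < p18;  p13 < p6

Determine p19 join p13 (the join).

p16

Common upper bounds of {p19, p13}: p16, p20, p8.
The least among these is p16.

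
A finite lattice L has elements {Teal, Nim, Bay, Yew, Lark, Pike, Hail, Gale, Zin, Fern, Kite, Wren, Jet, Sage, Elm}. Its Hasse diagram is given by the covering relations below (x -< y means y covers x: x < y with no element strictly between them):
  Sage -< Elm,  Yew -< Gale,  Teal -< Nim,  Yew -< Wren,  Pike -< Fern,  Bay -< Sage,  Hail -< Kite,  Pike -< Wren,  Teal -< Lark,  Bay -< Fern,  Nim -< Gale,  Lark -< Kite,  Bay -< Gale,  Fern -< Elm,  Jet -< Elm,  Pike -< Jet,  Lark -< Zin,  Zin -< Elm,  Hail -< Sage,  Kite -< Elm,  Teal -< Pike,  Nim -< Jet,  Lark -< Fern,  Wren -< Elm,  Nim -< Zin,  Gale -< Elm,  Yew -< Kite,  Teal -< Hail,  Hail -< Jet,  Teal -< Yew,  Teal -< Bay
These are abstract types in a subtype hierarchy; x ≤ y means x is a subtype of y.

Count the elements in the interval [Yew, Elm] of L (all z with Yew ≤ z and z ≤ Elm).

5

The interval [Yew, Elm] = {Elm, Gale, Kite, Wren, Yew}, which has 5 elements.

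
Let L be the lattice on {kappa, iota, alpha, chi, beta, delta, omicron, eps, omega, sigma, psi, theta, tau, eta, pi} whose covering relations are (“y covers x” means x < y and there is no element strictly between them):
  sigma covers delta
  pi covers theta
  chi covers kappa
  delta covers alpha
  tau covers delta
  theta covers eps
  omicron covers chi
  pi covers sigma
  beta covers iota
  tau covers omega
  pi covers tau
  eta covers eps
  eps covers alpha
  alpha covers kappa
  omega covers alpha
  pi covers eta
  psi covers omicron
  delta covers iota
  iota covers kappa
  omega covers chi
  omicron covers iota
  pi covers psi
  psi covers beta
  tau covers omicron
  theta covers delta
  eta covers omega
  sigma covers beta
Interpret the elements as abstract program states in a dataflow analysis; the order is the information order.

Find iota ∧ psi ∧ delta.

Common lower bounds of {iota, psi, delta}: iota, kappa.
The greatest among these is iota.

iota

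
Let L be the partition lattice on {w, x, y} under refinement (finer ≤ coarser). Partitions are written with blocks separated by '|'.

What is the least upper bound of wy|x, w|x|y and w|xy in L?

Common upper bounds of {wy|x, w|x|y, w|xy}: wxy.
The least among these is wxy.

wxy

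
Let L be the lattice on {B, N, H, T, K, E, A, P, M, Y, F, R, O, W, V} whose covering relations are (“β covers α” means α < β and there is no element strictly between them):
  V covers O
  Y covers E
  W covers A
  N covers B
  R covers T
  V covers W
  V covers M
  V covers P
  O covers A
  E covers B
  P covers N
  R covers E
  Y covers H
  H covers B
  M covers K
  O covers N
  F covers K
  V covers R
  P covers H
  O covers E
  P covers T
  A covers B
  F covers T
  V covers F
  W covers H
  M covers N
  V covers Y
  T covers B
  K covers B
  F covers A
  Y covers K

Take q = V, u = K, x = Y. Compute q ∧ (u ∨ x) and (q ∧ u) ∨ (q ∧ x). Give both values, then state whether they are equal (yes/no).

u ∨ x = Y, so q ∧ (u ∨ x) = V ∧ Y = Y.
q ∧ u = K and q ∧ x = Y, so (q ∧ u) ∨ (q ∧ x) = K ∨ Y = Y.
Equal: yes.

Y; Y; yes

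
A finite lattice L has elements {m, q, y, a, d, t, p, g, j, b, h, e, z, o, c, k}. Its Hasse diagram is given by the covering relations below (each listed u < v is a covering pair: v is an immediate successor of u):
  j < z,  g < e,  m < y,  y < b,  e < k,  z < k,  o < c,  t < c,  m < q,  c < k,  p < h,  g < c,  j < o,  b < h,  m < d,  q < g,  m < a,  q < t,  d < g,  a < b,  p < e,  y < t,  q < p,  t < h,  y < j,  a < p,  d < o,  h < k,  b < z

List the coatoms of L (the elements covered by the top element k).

The coatoms are exactly the elements covered by k: c, e, h, z.

c, e, h, z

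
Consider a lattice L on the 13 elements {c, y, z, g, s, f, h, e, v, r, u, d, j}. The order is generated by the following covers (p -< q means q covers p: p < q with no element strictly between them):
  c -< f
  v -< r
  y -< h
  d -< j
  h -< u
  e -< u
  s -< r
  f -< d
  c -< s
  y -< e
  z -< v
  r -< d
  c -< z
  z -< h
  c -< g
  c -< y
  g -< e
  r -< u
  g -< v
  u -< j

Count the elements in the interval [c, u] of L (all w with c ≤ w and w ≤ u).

The interval [c, u] = {c, e, g, h, r, s, u, v, y, z}, which has 10 elements.

10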